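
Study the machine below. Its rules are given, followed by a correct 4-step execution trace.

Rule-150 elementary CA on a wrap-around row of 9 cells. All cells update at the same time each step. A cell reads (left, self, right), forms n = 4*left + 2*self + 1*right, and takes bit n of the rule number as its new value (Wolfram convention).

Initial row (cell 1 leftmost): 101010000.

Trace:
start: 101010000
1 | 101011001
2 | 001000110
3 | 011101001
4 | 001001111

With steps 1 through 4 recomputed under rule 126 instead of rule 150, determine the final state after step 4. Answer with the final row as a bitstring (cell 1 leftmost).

110111111

(re-executing steps 1..4 under rule 126; state before step 1: 101010000)
1 | 111111001
2 | 000001111
3 | 100011001
4 | 110111111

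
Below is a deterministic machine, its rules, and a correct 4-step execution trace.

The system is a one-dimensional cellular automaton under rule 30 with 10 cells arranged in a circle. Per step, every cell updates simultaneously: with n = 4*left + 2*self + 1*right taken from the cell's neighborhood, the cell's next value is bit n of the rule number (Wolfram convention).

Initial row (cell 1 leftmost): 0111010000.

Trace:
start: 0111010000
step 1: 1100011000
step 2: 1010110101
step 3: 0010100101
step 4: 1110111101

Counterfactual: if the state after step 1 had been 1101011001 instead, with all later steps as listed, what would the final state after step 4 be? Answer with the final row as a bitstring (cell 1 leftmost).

state after step 1 := 1101011001
step 2: 0001010111
step 3: 1011010100
step 4: 1010010111

1010010111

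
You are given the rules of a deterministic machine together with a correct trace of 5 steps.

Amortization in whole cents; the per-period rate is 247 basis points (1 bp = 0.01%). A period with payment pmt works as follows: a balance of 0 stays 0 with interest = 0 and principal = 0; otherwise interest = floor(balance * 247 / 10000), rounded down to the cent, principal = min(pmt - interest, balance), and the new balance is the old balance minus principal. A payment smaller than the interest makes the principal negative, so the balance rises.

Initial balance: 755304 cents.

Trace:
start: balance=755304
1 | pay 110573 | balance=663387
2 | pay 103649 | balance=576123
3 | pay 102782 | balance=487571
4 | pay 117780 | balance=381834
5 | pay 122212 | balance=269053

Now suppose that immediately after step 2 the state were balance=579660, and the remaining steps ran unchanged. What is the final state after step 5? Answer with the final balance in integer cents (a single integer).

272858

state after step 2 := balance=579660
3 | pay 102782 | balance=491195
4 | pay 117780 | balance=385547
5 | pay 122212 | balance=272858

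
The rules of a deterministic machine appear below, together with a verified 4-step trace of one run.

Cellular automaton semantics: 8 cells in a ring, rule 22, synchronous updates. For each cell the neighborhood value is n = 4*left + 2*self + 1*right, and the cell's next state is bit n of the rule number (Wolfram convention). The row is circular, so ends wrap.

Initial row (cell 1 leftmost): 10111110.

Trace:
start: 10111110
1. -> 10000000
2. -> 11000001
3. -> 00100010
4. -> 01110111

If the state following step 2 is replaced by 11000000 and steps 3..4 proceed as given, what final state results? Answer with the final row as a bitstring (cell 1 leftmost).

11110011

state after step 2 := 11000000
3. -> 00100001
4. -> 11110011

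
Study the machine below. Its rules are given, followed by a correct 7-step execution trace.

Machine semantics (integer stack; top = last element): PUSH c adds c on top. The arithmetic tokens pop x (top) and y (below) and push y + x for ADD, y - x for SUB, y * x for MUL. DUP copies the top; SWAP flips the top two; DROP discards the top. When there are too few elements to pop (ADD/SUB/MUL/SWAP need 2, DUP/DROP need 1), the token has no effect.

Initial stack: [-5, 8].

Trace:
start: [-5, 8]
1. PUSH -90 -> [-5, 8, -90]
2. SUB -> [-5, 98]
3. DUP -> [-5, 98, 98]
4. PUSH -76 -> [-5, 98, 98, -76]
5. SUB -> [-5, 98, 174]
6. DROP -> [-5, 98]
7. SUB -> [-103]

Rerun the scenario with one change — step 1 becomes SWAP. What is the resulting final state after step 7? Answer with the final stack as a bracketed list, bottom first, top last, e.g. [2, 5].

[13]

(re-executing from step 1 with the substitution; state before step 1: [-5, 8])
1. SWAP -> [8, -5]
2. SUB -> [13]
3. DUP -> [13, 13]
4. PUSH -76 -> [13, 13, -76]
5. SUB -> [13, 89]
6. DROP -> [13]
7. SUB -> [13]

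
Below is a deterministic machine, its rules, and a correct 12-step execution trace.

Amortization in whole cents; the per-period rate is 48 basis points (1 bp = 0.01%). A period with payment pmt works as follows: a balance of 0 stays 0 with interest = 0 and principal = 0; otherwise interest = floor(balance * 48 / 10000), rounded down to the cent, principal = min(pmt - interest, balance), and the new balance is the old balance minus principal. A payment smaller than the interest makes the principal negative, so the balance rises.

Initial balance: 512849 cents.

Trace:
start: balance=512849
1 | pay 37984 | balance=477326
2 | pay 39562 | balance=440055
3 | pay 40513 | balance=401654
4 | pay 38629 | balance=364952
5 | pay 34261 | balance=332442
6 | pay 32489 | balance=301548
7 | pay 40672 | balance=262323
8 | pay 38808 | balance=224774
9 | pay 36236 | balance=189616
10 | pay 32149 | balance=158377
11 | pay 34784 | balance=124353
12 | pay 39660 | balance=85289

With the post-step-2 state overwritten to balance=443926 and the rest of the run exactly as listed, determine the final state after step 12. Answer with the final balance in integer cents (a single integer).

state after step 2 := balance=443926
3 | pay 40513 | balance=405543
4 | pay 38629 | balance=368860
5 | pay 34261 | balance=336369
6 | pay 32489 | balance=305494
7 | pay 40672 | balance=266288
8 | pay 38808 | balance=228758
9 | pay 36236 | balance=193620
10 | pay 32149 | balance=162400
11 | pay 34784 | balance=128395
12 | pay 39660 | balance=89351

89351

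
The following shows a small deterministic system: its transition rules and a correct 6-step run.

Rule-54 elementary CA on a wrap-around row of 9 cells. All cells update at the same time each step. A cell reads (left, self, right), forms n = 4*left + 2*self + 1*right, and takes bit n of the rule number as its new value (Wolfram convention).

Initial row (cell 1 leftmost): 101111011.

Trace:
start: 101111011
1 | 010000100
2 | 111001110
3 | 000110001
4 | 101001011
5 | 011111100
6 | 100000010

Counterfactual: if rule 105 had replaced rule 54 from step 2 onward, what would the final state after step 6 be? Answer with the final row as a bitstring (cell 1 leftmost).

(re-executing steps 2..6 under rule 105; state before step 2: 010000100)
2 | 000110001
3 | 010110100
4 | 001111001
5 | 001001000
6 | 100000011

100000011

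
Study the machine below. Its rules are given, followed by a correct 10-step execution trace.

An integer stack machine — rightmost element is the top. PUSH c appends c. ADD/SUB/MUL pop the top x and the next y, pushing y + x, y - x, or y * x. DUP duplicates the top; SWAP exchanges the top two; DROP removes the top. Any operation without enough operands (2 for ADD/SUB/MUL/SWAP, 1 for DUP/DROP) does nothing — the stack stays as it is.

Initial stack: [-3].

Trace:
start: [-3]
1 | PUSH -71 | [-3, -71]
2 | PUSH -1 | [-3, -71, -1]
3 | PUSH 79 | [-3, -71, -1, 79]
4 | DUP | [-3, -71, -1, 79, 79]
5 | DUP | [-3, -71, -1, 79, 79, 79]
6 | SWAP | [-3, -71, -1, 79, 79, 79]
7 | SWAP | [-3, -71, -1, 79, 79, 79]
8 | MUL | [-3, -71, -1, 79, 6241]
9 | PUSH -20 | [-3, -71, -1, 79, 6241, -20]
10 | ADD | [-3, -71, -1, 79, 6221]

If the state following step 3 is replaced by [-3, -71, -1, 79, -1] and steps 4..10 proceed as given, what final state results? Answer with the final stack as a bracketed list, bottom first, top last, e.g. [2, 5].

state after step 3 := [-3, -71, -1, 79, -1]
4 | DUP | [-3, -71, -1, 79, -1, -1]
5 | DUP | [-3, -71, -1, 79, -1, -1, -1]
6 | SWAP | [-3, -71, -1, 79, -1, -1, -1]
7 | SWAP | [-3, -71, -1, 79, -1, -1, -1]
8 | MUL | [-3, -71, -1, 79, -1, 1]
9 | PUSH -20 | [-3, -71, -1, 79, -1, 1, -20]
10 | ADD | [-3, -71, -1, 79, -1, -19]

[-3, -71, -1, 79, -1, -19]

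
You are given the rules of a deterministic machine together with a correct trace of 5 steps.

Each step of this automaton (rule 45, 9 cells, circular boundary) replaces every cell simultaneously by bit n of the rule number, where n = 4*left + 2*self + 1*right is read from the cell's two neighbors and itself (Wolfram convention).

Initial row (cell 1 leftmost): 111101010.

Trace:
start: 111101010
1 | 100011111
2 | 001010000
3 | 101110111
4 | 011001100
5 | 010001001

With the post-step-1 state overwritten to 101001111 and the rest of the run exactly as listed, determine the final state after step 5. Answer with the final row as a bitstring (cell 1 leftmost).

state after step 1 := 101001111
2 | 011001000
3 | 010001011
4 | 110101110
5 | 101111001

101111001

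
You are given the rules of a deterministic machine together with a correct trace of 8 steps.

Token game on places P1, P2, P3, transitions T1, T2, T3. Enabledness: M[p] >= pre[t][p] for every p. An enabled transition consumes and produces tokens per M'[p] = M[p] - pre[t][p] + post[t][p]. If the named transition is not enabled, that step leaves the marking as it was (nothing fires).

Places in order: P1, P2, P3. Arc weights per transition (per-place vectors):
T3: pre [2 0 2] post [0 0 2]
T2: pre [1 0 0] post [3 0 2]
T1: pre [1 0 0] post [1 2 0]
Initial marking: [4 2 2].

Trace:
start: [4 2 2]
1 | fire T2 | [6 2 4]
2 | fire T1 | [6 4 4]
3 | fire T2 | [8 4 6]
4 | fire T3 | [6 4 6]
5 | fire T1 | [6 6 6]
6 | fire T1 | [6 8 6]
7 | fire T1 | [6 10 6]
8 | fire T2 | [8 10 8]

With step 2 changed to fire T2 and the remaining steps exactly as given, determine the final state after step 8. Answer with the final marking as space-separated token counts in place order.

10 8 10

(re-executing from step 2 with the substitution; state before step 2: [6 2 4])
2 | fire T2 | [8 2 6]
3 | fire T2 | [10 2 8]
4 | fire T3 | [8 2 8]
5 | fire T1 | [8 4 8]
6 | fire T1 | [8 6 8]
7 | fire T1 | [8 8 8]
8 | fire T2 | [10 8 10]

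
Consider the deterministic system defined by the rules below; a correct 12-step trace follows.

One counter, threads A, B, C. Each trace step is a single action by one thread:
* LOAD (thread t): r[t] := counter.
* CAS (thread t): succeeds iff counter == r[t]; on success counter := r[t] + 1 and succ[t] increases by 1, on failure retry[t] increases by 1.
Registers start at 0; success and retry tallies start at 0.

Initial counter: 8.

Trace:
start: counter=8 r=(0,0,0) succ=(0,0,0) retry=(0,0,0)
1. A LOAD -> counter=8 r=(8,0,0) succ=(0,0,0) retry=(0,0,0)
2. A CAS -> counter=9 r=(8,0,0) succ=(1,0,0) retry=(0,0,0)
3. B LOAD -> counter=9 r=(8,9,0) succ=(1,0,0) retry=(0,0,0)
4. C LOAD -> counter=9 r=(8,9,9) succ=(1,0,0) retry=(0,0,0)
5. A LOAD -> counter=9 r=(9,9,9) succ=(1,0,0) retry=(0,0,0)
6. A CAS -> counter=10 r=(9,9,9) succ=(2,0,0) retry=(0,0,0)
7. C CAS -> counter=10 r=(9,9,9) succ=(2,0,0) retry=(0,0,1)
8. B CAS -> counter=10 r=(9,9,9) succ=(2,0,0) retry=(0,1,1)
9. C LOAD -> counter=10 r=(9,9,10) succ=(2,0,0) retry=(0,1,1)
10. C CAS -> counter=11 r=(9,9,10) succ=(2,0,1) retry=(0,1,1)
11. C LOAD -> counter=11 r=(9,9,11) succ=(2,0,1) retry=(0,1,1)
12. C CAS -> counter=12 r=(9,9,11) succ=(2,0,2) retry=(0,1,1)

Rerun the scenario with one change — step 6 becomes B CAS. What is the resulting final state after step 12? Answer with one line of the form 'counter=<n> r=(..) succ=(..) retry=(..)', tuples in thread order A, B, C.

(re-executing from step 6 with the substitution; state before step 6: counter=9 r=(9,9,9) succ=(1,0,0) retry=(0,0,0))
6. B CAS -> counter=10 r=(9,9,9) succ=(1,1,0) retry=(0,0,0)
7. C CAS -> counter=10 r=(9,9,9) succ=(1,1,0) retry=(0,0,1)
8. B CAS -> counter=10 r=(9,9,9) succ=(1,1,0) retry=(0,1,1)
9. C LOAD -> counter=10 r=(9,9,10) succ=(1,1,0) retry=(0,1,1)
10. C CAS -> counter=11 r=(9,9,10) succ=(1,1,1) retry=(0,1,1)
11. C LOAD -> counter=11 r=(9,9,11) succ=(1,1,1) retry=(0,1,1)
12. C CAS -> counter=12 r=(9,9,11) succ=(1,1,2) retry=(0,1,1)

counter=12 r=(9,9,11) succ=(1,1,2) retry=(0,1,1)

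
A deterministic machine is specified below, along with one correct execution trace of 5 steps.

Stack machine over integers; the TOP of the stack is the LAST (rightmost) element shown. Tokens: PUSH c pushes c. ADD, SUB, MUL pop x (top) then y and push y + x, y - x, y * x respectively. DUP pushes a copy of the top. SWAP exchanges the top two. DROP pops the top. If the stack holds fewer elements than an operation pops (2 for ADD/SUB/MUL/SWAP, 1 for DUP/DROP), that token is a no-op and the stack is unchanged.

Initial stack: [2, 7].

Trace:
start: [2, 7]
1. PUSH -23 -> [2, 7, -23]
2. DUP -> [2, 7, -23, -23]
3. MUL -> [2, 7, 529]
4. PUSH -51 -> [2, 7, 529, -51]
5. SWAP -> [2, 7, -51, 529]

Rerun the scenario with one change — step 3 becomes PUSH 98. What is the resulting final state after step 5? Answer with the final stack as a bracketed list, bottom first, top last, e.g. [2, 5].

[2, 7, -23, -23, -51, 98]

(re-executing from step 3 with the substitution; state before step 3: [2, 7, -23, -23])
3. PUSH 98 -> [2, 7, -23, -23, 98]
4. PUSH -51 -> [2, 7, -23, -23, 98, -51]
5. SWAP -> [2, 7, -23, -23, -51, 98]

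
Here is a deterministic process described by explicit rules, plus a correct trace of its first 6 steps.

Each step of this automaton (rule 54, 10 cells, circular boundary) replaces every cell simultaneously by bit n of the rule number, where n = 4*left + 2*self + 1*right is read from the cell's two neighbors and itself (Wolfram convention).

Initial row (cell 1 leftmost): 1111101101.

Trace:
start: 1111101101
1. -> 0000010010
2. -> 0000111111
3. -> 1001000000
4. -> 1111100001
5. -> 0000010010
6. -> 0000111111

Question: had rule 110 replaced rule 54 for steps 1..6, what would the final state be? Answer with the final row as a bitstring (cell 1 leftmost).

0000111111

(re-executing steps 1..6 under rule 110; state before step 1: 1111101101)
1. -> 0000111111
2. -> 0001100001
3. -> 0011100011
4. -> 0110100111
5. -> 1111101101
6. -> 0000111111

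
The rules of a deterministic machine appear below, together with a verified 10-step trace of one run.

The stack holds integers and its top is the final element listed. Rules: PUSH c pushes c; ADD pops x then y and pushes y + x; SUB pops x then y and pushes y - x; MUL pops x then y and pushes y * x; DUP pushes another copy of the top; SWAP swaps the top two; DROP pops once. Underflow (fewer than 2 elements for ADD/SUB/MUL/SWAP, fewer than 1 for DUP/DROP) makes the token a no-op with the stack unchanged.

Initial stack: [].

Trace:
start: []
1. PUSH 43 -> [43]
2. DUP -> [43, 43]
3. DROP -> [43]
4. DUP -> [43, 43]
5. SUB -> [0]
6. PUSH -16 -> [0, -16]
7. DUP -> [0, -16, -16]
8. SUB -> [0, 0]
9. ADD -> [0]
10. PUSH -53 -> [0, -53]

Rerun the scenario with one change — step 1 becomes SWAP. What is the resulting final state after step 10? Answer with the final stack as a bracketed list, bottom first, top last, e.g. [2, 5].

[0, -53]

(re-executing from step 1 with the substitution; state before step 1: [])
1. SWAP -> []
2. DUP -> []
3. DROP -> []
4. DUP -> []
5. SUB -> []
6. PUSH -16 -> [-16]
7. DUP -> [-16, -16]
8. SUB -> [0]
9. ADD -> [0]
10. PUSH -53 -> [0, -53]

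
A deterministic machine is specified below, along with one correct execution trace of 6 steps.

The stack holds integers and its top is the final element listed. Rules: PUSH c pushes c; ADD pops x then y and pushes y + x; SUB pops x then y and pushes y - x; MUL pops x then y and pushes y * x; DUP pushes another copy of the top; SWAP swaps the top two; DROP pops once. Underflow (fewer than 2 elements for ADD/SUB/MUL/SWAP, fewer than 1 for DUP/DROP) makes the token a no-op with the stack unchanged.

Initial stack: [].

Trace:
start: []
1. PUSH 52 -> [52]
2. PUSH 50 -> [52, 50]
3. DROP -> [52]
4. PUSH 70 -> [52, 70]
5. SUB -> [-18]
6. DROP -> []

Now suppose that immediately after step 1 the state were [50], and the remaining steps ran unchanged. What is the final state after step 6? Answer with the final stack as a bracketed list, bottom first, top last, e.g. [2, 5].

state after step 1 := [50]
2. PUSH 50 -> [50, 50]
3. DROP -> [50]
4. PUSH 70 -> [50, 70]
5. SUB -> [-20]
6. DROP -> []

[]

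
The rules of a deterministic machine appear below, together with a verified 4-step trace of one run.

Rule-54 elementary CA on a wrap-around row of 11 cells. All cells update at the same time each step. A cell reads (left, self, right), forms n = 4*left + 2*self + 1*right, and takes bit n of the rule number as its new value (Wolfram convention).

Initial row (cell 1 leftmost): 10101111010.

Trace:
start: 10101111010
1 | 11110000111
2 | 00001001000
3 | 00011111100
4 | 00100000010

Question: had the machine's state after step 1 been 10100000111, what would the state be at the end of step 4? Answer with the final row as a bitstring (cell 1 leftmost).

11011100011

state after step 1 := 10100000111
2 | 01110001000
3 | 10001011100
4 | 11011100011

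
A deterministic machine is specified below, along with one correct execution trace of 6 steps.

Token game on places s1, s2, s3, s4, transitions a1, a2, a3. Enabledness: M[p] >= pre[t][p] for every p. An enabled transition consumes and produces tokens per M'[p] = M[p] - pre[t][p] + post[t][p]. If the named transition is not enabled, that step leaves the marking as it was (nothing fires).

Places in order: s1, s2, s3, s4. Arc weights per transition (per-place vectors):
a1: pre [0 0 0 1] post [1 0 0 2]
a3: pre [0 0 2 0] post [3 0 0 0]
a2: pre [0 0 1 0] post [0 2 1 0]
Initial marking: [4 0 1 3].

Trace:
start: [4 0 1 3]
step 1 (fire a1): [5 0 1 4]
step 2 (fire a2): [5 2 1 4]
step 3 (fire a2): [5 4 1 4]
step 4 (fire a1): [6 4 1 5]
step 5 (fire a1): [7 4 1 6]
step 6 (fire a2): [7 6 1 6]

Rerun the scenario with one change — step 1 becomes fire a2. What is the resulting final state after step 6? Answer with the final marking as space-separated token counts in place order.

6 8 1 5

(re-executing from step 1 with the substitution; state before step 1: [4 0 1 3])
step 1 (fire a2): [4 2 1 3]
step 2 (fire a2): [4 4 1 3]
step 3 (fire a2): [4 6 1 3]
step 4 (fire a1): [5 6 1 4]
step 5 (fire a1): [6 6 1 5]
step 6 (fire a2): [6 8 1 5]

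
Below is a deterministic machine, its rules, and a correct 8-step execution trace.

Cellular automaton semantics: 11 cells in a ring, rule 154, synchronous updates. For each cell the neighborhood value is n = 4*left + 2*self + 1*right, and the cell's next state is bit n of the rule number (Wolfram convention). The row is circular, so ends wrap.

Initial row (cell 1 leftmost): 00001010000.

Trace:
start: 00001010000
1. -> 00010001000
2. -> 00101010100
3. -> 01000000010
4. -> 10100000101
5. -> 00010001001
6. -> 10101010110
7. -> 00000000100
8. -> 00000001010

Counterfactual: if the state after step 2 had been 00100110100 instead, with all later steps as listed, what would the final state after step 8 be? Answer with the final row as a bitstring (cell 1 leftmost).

10101011001

state after step 2 := 00100110100
3. -> 01011100010
4. -> 10011010101
5. -> 01110000001
6. -> 01101000010
7. -> 11000100101
8. -> 10101011001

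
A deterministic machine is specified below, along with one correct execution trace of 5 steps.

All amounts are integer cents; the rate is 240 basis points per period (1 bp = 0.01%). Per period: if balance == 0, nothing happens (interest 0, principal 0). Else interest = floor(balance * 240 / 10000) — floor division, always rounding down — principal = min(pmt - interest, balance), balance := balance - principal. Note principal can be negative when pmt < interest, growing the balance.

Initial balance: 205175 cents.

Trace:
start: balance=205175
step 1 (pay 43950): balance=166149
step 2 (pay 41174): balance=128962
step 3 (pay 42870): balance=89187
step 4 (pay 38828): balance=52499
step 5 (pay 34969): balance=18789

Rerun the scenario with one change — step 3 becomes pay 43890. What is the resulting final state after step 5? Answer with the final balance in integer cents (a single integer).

(re-executing from step 3 with the substitution; state before step 3: balance=128962)
step 3 (pay 43890): balance=88167
step 4 (pay 38828): balance=51455
step 5 (pay 34969): balance=17720

17720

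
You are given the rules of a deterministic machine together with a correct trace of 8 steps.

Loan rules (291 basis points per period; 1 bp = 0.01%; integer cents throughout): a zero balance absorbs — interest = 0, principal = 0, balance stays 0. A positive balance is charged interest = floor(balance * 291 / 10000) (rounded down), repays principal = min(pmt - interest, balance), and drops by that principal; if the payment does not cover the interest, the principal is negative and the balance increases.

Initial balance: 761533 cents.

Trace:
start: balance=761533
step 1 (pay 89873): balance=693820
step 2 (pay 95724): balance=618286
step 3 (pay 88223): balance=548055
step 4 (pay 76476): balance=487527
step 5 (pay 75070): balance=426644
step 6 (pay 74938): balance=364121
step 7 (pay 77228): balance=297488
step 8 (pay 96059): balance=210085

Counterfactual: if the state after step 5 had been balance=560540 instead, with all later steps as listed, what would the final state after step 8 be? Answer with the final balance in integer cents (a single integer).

356014

state after step 5 := balance=560540
step 6 (pay 74938): balance=501913
step 7 (pay 77228): balance=439290
step 8 (pay 96059): balance=356014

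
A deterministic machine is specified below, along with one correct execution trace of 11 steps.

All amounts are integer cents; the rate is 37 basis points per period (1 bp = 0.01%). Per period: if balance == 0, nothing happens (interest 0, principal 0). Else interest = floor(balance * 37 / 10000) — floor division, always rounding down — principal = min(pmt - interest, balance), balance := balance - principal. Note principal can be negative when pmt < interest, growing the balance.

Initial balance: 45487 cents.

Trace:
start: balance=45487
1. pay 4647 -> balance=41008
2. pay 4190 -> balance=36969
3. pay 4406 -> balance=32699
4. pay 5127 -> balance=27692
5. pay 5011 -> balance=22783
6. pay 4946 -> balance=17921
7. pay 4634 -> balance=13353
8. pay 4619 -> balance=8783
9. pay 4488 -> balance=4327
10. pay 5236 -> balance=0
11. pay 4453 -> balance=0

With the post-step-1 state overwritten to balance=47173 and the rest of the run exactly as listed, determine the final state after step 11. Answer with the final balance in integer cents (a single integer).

1046

state after step 1 := balance=47173
2. pay 4190 -> balance=43157
3. pay 4406 -> balance=38910
4. pay 5127 -> balance=33926
5. pay 5011 -> balance=29040
6. pay 4946 -> balance=24201
7. pay 4634 -> balance=19656
8. pay 4619 -> balance=15109
9. pay 4488 -> balance=10676
10. pay 5236 -> balance=5479
11. pay 4453 -> balance=1046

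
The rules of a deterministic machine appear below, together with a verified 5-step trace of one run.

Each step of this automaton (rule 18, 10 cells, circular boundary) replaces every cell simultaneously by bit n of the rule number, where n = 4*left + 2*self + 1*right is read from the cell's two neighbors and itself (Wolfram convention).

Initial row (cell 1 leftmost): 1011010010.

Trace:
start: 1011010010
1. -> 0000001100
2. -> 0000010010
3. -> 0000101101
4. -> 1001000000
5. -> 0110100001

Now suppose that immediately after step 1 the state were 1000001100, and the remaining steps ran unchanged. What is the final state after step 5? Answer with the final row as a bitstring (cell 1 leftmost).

state after step 1 := 1000001100
2. -> 0100010011
3. -> 0010101100
4. -> 0100000010
5. -> 1010000101

1010000101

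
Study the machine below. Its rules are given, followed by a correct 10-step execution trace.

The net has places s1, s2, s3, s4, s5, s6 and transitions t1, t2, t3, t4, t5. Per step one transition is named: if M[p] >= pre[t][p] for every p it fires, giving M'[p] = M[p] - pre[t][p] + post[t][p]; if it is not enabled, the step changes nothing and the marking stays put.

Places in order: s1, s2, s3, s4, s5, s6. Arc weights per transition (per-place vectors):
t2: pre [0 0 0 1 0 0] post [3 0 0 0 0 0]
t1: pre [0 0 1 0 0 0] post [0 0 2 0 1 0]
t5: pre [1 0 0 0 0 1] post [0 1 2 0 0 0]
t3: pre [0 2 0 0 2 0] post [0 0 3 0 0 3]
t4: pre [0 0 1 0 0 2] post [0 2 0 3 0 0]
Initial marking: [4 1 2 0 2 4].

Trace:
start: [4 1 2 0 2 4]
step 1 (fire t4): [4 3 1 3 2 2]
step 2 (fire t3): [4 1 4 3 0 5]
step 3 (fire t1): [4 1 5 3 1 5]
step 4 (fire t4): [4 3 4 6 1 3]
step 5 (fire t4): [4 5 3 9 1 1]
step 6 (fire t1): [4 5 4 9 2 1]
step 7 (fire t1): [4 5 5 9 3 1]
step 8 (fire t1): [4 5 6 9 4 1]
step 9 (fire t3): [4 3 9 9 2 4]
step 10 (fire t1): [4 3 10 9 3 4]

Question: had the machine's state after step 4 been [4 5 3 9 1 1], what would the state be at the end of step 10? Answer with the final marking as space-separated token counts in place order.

state after step 4 := [4 5 3 9 1 1]
step 5 (fire t4): [4 5 3 9 1 1]
step 6 (fire t1): [4 5 4 9 2 1]
step 7 (fire t1): [4 5 5 9 3 1]
step 8 (fire t1): [4 5 6 9 4 1]
step 9 (fire t3): [4 3 9 9 2 4]
step 10 (fire t1): [4 3 10 9 3 4]

4 3 10 9 3 4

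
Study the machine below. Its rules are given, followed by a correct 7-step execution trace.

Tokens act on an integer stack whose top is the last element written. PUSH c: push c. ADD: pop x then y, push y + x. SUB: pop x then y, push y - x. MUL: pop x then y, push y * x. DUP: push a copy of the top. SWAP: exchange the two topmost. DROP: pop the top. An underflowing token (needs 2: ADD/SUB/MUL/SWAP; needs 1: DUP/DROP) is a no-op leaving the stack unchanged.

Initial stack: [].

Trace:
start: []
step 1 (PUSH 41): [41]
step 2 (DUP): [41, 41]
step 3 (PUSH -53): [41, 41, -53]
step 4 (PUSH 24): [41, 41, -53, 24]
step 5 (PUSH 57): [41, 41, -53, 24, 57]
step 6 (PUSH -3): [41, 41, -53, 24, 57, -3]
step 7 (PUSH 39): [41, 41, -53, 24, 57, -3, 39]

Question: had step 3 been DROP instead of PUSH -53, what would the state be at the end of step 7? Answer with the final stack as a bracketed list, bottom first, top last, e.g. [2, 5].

[41, 24, 57, -3, 39]

(re-executing from step 3 with the substitution; state before step 3: [41, 41])
step 3 (DROP): [41]
step 4 (PUSH 24): [41, 24]
step 5 (PUSH 57): [41, 24, 57]
step 6 (PUSH -3): [41, 24, 57, -3]
step 7 (PUSH 39): [41, 24, 57, -3, 39]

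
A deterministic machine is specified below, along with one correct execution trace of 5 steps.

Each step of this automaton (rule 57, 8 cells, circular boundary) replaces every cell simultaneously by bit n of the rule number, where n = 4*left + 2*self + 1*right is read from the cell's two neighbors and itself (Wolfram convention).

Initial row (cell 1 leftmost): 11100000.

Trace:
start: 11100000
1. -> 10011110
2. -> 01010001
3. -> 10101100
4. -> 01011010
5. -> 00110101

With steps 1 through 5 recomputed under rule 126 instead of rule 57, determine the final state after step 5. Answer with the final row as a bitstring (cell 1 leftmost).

10111111

(re-executing steps 1..5 under rule 126; state before step 1: 11100000)
1. -> 10110001
2. -> 11111011
3. -> 00001110
4. -> 00011011
5. -> 10111111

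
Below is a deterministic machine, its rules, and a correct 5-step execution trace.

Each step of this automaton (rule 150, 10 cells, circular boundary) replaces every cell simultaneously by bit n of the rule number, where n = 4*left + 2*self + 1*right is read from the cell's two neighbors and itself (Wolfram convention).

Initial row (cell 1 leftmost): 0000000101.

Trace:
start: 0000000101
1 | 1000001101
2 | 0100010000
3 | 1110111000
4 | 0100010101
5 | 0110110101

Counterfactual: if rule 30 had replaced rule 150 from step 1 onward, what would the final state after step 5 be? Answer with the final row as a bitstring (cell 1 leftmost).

1111111110

(re-executing steps 1..5 under rule 30; state before step 1: 0000000101)
1 | 1000001101
2 | 0100011001
3 | 0110110111
4 | 0100100100
5 | 1111111110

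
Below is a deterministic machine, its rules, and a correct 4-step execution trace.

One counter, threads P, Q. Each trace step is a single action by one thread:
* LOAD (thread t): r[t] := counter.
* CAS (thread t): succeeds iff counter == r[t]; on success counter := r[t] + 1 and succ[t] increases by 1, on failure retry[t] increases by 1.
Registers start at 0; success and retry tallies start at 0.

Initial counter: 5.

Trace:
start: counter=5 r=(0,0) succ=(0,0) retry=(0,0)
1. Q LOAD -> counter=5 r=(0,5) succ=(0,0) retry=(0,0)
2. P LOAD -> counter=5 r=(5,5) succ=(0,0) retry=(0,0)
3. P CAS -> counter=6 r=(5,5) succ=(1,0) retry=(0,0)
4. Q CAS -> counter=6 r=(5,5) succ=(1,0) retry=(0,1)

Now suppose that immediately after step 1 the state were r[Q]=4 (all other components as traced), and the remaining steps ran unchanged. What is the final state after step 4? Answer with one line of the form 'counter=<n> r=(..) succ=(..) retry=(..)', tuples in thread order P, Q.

counter=6 r=(5,4) succ=(1,0) retry=(0,1)

state after step 1 := counter=5 r=(0,4) succ=(0,0) retry=(0,0)
2. P LOAD -> counter=5 r=(5,4) succ=(0,0) retry=(0,0)
3. P CAS -> counter=6 r=(5,4) succ=(1,0) retry=(0,0)
4. Q CAS -> counter=6 r=(5,4) succ=(1,0) retry=(0,1)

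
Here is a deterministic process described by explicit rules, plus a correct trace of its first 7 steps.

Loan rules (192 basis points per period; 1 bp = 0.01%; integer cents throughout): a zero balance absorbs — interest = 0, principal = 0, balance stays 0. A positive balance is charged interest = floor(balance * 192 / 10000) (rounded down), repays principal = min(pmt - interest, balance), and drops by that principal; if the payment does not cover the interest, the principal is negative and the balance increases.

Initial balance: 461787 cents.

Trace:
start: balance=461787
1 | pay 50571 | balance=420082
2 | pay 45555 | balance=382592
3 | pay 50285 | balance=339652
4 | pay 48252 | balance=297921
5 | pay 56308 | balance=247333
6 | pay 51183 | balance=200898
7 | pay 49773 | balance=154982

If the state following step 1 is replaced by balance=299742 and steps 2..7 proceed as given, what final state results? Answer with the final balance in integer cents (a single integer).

20096

state after step 1 := balance=299742
2 | pay 45555 | balance=259942
3 | pay 50285 | balance=214647
4 | pay 48252 | balance=170516
5 | pay 56308 | balance=117481
6 | pay 51183 | balance=68553
7 | pay 49773 | balance=20096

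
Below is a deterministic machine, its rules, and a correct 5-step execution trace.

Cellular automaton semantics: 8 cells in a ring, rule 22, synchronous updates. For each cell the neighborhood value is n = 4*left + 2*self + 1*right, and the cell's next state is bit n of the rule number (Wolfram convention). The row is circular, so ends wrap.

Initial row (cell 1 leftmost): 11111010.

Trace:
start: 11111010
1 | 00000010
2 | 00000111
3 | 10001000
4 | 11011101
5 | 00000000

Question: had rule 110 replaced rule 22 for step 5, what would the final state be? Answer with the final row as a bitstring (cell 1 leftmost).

01110111

(re-executing step 5 under rule 110; state before step 5: 11011101)
5 | 01110111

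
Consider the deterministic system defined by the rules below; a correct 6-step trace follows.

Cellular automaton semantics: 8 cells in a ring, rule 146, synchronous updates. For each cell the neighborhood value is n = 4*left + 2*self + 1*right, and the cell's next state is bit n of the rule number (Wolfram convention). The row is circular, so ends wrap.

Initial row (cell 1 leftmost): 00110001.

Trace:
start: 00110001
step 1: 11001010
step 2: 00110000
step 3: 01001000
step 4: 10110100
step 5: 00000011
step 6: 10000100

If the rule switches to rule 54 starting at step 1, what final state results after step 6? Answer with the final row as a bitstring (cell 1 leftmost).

00100100

(re-executing steps 1..6 under rule 54; state before step 1: 00110001)
step 1: 11001011
step 2: 00111100
step 3: 01000010
step 4: 11100111
step 5: 00011000
step 6: 00100100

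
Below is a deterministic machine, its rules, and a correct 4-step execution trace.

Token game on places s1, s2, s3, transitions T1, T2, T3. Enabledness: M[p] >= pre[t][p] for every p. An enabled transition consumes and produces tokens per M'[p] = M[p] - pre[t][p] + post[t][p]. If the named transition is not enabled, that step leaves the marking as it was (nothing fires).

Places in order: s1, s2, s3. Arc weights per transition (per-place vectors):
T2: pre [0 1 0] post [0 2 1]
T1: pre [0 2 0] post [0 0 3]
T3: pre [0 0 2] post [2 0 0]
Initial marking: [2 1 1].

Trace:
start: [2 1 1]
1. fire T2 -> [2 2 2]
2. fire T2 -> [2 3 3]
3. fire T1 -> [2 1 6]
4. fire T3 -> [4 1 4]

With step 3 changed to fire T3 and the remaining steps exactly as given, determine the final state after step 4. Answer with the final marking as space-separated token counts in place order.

(re-executing from step 3 with the substitution; state before step 3: [2 3 3])
3. fire T3 -> [4 3 1]
4. fire T3 -> [4 3 1]

4 3 1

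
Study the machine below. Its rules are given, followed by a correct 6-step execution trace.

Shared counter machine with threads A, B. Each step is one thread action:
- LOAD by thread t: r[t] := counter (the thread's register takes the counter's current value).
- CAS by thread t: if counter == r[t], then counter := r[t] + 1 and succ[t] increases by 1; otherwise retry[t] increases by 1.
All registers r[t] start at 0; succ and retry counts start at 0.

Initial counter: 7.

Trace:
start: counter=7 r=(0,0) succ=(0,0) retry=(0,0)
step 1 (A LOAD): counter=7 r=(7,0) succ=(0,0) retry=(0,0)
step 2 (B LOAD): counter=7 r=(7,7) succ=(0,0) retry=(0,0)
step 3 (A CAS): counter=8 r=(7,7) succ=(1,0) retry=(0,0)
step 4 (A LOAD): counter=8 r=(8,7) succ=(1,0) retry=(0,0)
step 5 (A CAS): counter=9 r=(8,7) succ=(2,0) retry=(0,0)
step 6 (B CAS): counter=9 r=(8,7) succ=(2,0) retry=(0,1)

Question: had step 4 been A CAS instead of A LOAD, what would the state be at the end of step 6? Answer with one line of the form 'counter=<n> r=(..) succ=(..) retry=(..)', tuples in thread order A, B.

counter=8 r=(7,7) succ=(1,0) retry=(2,1)

(re-executing from step 4 with the substitution; state before step 4: counter=8 r=(7,7) succ=(1,0) retry=(0,0))
step 4 (A CAS): counter=8 r=(7,7) succ=(1,0) retry=(1,0)
step 5 (A CAS): counter=8 r=(7,7) succ=(1,0) retry=(2,0)
step 6 (B CAS): counter=8 r=(7,7) succ=(1,0) retry=(2,1)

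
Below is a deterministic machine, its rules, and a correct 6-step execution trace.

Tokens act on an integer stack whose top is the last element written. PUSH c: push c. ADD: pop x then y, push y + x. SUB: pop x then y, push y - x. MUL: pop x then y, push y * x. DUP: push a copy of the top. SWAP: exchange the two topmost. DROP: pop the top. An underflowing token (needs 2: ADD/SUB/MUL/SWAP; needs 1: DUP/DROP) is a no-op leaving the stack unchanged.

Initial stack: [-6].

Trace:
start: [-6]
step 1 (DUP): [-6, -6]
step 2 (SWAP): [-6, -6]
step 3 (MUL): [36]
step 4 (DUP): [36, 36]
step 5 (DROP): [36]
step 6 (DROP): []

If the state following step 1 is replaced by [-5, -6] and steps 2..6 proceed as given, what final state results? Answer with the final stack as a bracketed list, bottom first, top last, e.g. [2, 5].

state after step 1 := [-5, -6]
step 2 (SWAP): [-6, -5]
step 3 (MUL): [30]
step 4 (DUP): [30, 30]
step 5 (DROP): [30]
step 6 (DROP): []

[]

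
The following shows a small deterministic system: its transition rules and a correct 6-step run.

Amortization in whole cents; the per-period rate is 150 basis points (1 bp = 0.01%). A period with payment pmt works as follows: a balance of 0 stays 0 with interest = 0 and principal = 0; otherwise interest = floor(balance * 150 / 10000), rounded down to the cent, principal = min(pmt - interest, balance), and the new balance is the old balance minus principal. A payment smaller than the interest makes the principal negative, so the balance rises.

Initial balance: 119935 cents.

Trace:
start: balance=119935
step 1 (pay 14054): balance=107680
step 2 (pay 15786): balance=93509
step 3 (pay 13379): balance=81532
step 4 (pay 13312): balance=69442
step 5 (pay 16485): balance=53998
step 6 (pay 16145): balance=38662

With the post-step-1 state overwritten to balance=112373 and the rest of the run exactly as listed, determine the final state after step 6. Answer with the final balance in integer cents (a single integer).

state after step 1 := balance=112373
step 2 (pay 15786): balance=98272
step 3 (pay 13379): balance=86367
step 4 (pay 13312): balance=74350
step 5 (pay 16485): balance=58980
step 6 (pay 16145): balance=43719

43719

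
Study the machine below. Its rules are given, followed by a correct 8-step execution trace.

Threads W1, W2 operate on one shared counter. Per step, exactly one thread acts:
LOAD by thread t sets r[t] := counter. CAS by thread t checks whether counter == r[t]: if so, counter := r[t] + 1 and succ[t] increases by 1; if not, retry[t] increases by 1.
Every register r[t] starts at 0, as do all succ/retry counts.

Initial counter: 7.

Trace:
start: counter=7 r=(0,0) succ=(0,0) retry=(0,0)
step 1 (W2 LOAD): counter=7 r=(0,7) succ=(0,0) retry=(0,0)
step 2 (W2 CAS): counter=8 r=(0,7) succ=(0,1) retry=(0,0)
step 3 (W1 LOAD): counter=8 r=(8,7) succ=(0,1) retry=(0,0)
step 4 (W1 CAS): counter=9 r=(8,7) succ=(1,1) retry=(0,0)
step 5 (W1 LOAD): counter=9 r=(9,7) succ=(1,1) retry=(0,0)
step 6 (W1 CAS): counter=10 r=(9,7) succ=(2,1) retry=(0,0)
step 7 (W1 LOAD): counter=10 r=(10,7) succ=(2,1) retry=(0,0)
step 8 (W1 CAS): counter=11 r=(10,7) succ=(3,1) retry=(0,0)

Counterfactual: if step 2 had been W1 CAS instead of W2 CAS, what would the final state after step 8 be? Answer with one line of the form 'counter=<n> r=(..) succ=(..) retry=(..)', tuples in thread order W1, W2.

(re-executing from step 2 with the substitution; state before step 2: counter=7 r=(0,7) succ=(0,0) retry=(0,0))
step 2 (W1 CAS): counter=7 r=(0,7) succ=(0,0) retry=(1,0)
step 3 (W1 LOAD): counter=7 r=(7,7) succ=(0,0) retry=(1,0)
step 4 (W1 CAS): counter=8 r=(7,7) succ=(1,0) retry=(1,0)
step 5 (W1 LOAD): counter=8 r=(8,7) succ=(1,0) retry=(1,0)
step 6 (W1 CAS): counter=9 r=(8,7) succ=(2,0) retry=(1,0)
step 7 (W1 LOAD): counter=9 r=(9,7) succ=(2,0) retry=(1,0)
step 8 (W1 CAS): counter=10 r=(9,7) succ=(3,0) retry=(1,0)

counter=10 r=(9,7) succ=(3,0) retry=(1,0)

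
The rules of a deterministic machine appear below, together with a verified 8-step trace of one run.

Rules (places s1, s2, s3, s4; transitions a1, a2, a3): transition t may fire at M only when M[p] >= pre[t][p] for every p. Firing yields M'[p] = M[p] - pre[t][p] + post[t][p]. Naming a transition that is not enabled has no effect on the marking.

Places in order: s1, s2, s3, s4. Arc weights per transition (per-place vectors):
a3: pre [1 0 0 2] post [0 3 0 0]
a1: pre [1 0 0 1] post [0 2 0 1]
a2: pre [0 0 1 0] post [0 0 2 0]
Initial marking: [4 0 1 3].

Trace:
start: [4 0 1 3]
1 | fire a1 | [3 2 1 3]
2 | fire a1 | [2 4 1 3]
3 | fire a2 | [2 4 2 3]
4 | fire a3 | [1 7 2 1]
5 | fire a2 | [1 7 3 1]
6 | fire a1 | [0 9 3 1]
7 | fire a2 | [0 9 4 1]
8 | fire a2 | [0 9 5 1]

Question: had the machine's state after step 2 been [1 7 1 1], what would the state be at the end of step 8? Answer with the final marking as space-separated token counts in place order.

state after step 2 := [1 7 1 1]
3 | fire a2 | [1 7 2 1]
4 | fire a3 | [1 7 2 1]
5 | fire a2 | [1 7 3 1]
6 | fire a1 | [0 9 3 1]
7 | fire a2 | [0 9 4 1]
8 | fire a2 | [0 9 5 1]

0 9 5 1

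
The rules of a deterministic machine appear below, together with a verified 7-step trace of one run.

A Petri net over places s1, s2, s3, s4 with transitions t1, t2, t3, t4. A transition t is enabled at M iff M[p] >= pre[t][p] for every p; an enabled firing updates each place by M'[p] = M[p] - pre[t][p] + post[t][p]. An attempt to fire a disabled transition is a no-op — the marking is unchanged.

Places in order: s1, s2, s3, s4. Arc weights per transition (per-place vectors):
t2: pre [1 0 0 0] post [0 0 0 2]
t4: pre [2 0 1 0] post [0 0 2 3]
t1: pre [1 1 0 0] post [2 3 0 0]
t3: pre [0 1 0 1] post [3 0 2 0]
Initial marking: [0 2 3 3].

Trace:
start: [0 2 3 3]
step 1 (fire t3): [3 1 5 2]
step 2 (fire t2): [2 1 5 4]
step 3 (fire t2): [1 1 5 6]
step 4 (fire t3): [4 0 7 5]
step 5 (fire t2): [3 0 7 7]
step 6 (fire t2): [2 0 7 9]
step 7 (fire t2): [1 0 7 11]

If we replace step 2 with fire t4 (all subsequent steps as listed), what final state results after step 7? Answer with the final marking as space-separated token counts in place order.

(re-executing from step 2 with the substitution; state before step 2: [3 1 5 2])
step 2 (fire t4): [1 1 6 5]
step 3 (fire t2): [0 1 6 7]
step 4 (fire t3): [3 0 8 6]
step 5 (fire t2): [2 0 8 8]
step 6 (fire t2): [1 0 8 10]
step 7 (fire t2): [0 0 8 12]

0 0 8 12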